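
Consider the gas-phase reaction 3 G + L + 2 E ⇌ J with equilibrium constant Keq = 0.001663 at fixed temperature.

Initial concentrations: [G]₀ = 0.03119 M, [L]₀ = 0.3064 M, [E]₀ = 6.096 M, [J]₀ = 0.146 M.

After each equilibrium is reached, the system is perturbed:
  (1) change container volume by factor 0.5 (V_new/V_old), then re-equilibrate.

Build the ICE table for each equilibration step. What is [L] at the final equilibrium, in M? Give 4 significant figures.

Q₀ = 422.6 vs Keq = 0.001663 ⇒ Q>K, reverse
Step 1:
                   G          L          E          J
  Initial    0.03119     0.3064      6.096      0.146
  Change      0.4291      0.143     0.2861     -0.143
  Equil       0.4603     0.4494      6.382   0.002969
  solve Keq expr → x = -0.143; check Q = 0.001663
Then change container volume by factor 0.5 (V_new/V_old).
Step 2:
                   G          L          E          J
  Initial     0.9206     0.8989      12.76   0.005937
  Change     -0.2141   -0.07136    -0.1427    0.07136
  Equil       0.7065     0.8275      12.62     0.0773
  solve Keq expr → x = 0.07136; check Q = 0.001663

[L]_eq = 0.8275 M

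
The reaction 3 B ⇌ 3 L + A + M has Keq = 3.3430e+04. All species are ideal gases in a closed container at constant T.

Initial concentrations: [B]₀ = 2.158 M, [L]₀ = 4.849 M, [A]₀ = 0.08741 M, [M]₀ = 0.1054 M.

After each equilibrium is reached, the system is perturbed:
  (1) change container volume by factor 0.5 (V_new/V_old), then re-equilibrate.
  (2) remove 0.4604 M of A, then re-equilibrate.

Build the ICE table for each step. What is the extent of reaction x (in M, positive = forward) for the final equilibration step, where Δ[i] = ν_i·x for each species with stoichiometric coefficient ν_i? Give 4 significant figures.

Q₀ = 0.1045 vs Keq = 3.3430e+04 ⇒ Q<K, forward
Step 1:
                  B         L         A         M
  I           2.158     4.849   0.08741    0.1054
  C          -1.982     1.982    0.6606    0.6606
  E          0.1761     6.831     0.748     0.766
  solve Keq expr → x = 0.6606; check Q = 3.3430e+04
Then change container volume by factor 0.5 (V_new/V_old).
Step 2:
                  B         L         A         M
  I          0.3522     13.66     1.496     1.532
  C          0.1843   -0.1843  -0.06145  -0.06145
  E          0.5366     13.48     1.435     1.471
  solve Keq expr → x = -0.06145; check Q = 3.3430e+04
Then remove 0.4604 M of A.
Step 3:
                  B         L         A         M
  I          0.5366     13.48    0.9742     1.471
  C        -0.05775   0.05775   0.01925   0.01925
  E          0.4788     13.54    0.9935      1.49
  solve Keq expr → x = 0.01925; check Q = 3.3430e+04

x = 0.01925 M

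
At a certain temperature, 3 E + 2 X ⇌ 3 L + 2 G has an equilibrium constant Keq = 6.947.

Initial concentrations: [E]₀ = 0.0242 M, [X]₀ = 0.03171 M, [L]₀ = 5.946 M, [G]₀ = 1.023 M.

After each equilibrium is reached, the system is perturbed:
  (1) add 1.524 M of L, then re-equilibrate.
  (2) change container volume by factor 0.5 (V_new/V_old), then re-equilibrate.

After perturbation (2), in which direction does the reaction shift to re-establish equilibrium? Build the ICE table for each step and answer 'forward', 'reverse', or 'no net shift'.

Direction: no net shift

Q₀ = 1.5438e+10 vs Keq = 6.947 ⇒ Q>K, reverse
Step 1:
                    E           X           L           G
  Initial      0.0242     0.03171       5.946       1.023
  Change        1.151      0.7674      -1.151     -0.7674
  Equil         1.175      0.7991       4.795      0.2556
  solve Keq expr → x = -0.3837; check Q = 6.947
Then add 1.524 M of L.
Step 2:
                    E           X           L           G
  Initial       1.175      0.7991       6.319      0.2556
  Change      0.07954     0.05303    -0.07954    -0.05303
  Equil         1.255      0.8521       6.239      0.2026
  solve Keq expr → x = -0.02651; check Q = 6.947
Then change container volume by factor 0.5 (V_new/V_old).
Step 3:
                    E           X           L           G
  Initial        2.51       1.704       12.48      0.4051
  Change            0           0           0           0
  Equil          2.51       1.704       12.48      0.4051
  solve Keq expr → x = 0; check Q = 6.947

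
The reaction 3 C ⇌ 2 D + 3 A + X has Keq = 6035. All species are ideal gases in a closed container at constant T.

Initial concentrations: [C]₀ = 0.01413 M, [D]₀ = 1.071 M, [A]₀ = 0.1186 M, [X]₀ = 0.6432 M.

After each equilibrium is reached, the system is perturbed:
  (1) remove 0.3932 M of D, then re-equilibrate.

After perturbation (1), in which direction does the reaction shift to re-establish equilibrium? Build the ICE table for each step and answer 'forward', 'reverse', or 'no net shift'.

Direction: forward

Q₀ = 436.3 vs Keq = 6035 ⇒ Q<K, forward
Step 1:
                  C         D         A         X
  init      0.01413     1.071    0.1186    0.6432
  Δ       -0.007827  0.005218  0.007827  0.002609
  eq       0.006303     1.076    0.1264    0.6458
  solve Keq expr → x = 0.002609; check Q = 6035
Then remove 0.3932 M of D.
Step 2:
                  C         D         A         X
  init     0.006303     0.683    0.1264    0.6458
  Δ       -0.001584  0.001056  0.001584 5.2795e-04
  eq        0.00472    0.6841     0.128    0.6463
  solve Keq expr → x = 5.2795e-04; check Q = 6035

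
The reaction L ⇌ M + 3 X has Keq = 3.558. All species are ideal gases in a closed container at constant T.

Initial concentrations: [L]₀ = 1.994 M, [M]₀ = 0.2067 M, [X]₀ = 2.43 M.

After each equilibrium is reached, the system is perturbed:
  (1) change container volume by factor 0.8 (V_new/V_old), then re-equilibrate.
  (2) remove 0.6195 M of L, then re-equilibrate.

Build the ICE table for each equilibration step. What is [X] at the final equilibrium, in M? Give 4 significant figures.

Q₀ = 1.487 vs Keq = 3.558 ⇒ Q<K, forward
Step 1:
                    L           M           X
  init          1.994      0.2067        2.43
  Δ            -0.111       0.111      0.3329
  eq            1.883      0.3177       2.763
  solve Keq expr → x = 0.111; check Q = 3.558
Then change container volume by factor 0.8 (V_new/V_old).
Step 2:
                    L           M           X
  init          2.354      0.3971       3.454
  Δ            0.1097     -0.1097     -0.3292
  eq            2.464      0.2874       3.124
  solve Keq expr → x = -0.1097; check Q = 3.558
Then remove 0.6195 M of L.
Step 3:
                    L           M           X
  init          1.844      0.2874       3.124
  Δ           0.04011    -0.04011     -0.1203
  eq            1.884      0.2473       3.004
  solve Keq expr → x = -0.04011; check Q = 3.558

[X]_eq = 3.004 M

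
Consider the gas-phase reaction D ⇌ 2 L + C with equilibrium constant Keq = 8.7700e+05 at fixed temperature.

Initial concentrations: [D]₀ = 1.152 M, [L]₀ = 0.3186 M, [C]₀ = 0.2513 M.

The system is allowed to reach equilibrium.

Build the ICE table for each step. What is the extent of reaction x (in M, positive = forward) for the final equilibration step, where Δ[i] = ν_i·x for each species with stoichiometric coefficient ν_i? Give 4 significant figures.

Q₀ = 0.02214 vs Keq = 8.7700e+05 ⇒ Q<K, forward
Step 1:
                  D         L         C
  init        1.152    0.3186    0.2513
  Δ          -1.152     2.304     1.152
  eq      1.1005e-05     2.623     1.403
  solve Keq expr → x = 1.152; check Q = 8.7700e+05

x = 1.152 M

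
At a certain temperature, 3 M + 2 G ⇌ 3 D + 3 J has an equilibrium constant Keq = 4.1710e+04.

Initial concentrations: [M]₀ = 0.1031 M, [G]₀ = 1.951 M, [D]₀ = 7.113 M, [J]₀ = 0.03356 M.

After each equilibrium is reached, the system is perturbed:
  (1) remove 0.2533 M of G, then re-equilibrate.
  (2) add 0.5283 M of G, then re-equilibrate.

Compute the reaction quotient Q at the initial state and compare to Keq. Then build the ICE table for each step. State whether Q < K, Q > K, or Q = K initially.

Q₀ = 3.261; Q < K (proceeds forward)

Q₀ = 3.261 vs Keq = 4.1710e+04 ⇒ Q<K, forward
Step 1:
                    M           G           D           J
  I            0.1031       1.951       7.113     0.03356
  C          -0.08678    -0.05785     0.08678     0.08678
  E           0.01632       1.893         7.2      0.1203
  solve Keq expr → x = 0.02893; check Q = 4.1710e+04
Then remove 0.2533 M of G.
Step 2:
                    M           G           D           J
  I           0.01632        1.64         7.2      0.1203
  C          0.001418  9.4562e-04   -0.001418   -0.001418
  E           0.01774       1.641       7.198      0.1189
  solve Keq expr → x = -4.7281e-04; check Q = 4.1710e+04
Then add 0.5283 M of G.
Step 3:
                    M           G           D           J
  I           0.01774       2.169       7.198      0.1189
  C         -0.002668   -0.001779    0.002668    0.002668
  E           0.01507       2.167       7.201      0.1216
  solve Keq expr → x = 8.8946e-04; check Q = 4.1710e+04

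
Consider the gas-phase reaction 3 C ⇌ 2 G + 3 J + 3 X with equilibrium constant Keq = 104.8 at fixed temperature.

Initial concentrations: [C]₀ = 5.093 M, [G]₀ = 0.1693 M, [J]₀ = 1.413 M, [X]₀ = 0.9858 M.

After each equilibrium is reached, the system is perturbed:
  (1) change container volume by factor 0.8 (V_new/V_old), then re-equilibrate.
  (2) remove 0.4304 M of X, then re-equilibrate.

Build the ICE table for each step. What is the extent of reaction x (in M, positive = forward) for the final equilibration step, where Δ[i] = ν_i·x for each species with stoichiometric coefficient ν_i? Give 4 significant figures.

Q₀ = 5.8639e-04 vs Keq = 104.8 ⇒ Q<K, forward
Step 1:
                  C         G         J         X
  Initial     5.093    0.1693     1.413    0.9858
  Change      -2.07      1.38      2.07      2.07
  Equil       3.023     1.549     3.483     3.056
  solve Keq expr → x = 0.69; check Q = 104.8
Then change container volume by factor 0.8 (V_new/V_old).
Step 2:
                  C         G         J         X
  Initial     3.779     1.937     4.354      3.82
  Change     0.3671   -0.2447   -0.3671   -0.3671
  Equil       4.146     1.692     3.987     3.453
  solve Keq expr → x = -0.1224; check Q = 104.8
Then remove 0.4304 M of X.
Step 3:
                  C         G         J         X
  Initial     4.146     1.692     3.987     3.022
  Change    -0.1241   0.08275    0.1241    0.1241
  Equil       4.022     1.775     4.111     3.147
  solve Keq expr → x = 0.04137; check Q = 104.8

x = 0.04137 M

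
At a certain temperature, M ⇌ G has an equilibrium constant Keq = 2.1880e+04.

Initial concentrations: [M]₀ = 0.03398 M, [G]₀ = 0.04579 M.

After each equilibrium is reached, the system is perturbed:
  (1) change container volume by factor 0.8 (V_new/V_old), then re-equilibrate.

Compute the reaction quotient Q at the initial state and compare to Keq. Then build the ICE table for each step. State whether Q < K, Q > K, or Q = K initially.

Q₀ = 1.348; Q < K (proceeds forward)

Q₀ = 1.348 vs Keq = 2.1880e+04 ⇒ Q<K, forward
Step 1:
                  M         G
  I         0.03398   0.04579
  C        -0.03398   0.03398
  E       3.6456e-06   0.07977
  solve Keq expr → x = 0.03398; check Q = 2.1880e+04
Then change container volume by factor 0.8 (V_new/V_old).
Step 2:
                  M         G
  I       4.5570e-06   0.09971
  C               0         0
  E       4.5570e-06   0.09971
  solve Keq expr → x = 0; check Q = 2.1880e+04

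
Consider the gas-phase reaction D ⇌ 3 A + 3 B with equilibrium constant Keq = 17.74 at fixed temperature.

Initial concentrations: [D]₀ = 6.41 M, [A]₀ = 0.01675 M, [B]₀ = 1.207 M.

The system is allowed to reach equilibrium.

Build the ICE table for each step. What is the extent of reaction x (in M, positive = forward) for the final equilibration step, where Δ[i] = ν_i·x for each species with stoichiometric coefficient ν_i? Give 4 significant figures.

x = 0.5457 M

Q₀ = 1.2892e-06 vs Keq = 17.74 ⇒ Q<K, forward
Step 1:
                    D           A           B
  init           6.41     0.01675       1.207
  Δ           -0.5457       1.637       1.637
  eq            5.864       1.654       2.844
  solve Keq expr → x = 0.5457; check Q = 17.74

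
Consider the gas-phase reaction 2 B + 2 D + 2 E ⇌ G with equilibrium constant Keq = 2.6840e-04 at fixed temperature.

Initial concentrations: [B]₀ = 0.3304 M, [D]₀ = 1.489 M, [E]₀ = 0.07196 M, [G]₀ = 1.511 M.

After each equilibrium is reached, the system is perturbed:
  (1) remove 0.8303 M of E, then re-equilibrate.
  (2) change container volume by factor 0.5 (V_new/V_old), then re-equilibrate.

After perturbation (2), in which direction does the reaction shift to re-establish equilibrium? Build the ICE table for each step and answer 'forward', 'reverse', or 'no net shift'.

Q₀ = 1206 vs Keq = 2.6840e-04 ⇒ Q>K, reverse
Step 1:
                   B          D          E          G
  I           0.3304      1.489    0.07196      1.511
  C            2.536      2.536      2.536     -1.268
  E            2.866      4.025      2.608      0.243
  solve Keq expr → x = -1.268; check Q = 2.6840e-04
Then remove 0.8303 M of E.
Step 2:
                   B          D          E          G
  I            2.866      4.025      1.778      0.243
  C           0.1616     0.1616     0.1616   -0.08079
  E            3.028      4.187      1.939     0.1622
  solve Keq expr → x = -0.08079; check Q = 2.6840e-04
Then change container volume by factor 0.5 (V_new/V_old).
Step 3:
                   B          D          E          G
  I            6.056      8.373      3.878     0.3244
  C           -1.658     -1.658     -1.658     0.8292
  E            4.398      6.715       2.22      1.154
  solve Keq expr → x = 0.8292; check Q = 2.6840e-04

Direction: forward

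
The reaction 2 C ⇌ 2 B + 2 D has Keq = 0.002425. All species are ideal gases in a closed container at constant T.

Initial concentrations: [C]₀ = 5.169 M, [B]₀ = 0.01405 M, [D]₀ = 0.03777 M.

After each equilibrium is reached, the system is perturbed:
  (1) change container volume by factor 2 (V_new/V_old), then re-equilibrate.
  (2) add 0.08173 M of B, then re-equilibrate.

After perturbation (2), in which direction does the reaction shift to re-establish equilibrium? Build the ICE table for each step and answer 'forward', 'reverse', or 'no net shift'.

Q₀ = 1.0540e-08 vs Keq = 0.002425 ⇒ Q<K, forward
Step 1:
                    C           B           D
  init          5.169     0.01405     0.03777
  Δ            -0.456       0.456       0.456
  eq            4.713        0.47      0.4938
  solve Keq expr → x = 0.228; check Q = 0.002425
Then change container volume by factor 2 (V_new/V_old).
Step 2:
                    C           B           D
  init          2.357       0.235      0.2469
  Δ          -0.09297     0.09297     0.09297
  eq            2.264       0.328      0.3398
  solve Keq expr → x = 0.04648; check Q = 0.002425
Then add 0.08173 M of B.
Step 3:
                    C           B           D
  init          2.264      0.4097      0.3398
  Δ           0.03643    -0.03643    -0.03643
  eq              2.3      0.3733      0.3034
  solve Keq expr → x = -0.01822; check Q = 0.002425

Direction: reverse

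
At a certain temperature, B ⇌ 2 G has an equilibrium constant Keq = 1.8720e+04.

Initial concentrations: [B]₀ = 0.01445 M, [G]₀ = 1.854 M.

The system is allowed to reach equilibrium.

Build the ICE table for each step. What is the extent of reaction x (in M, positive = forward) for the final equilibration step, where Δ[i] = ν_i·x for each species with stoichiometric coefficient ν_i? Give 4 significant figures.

Q₀ = 237.9 vs Keq = 1.8720e+04 ⇒ Q<K, forward
Step 1:
                  B         G
  Initial   0.01445     1.854
  Change   -0.01426   0.02852
  Equil   1.8931e-04     1.883
  solve Keq expr → x = 0.01426; check Q = 1.8720e+04

x = 0.01426 M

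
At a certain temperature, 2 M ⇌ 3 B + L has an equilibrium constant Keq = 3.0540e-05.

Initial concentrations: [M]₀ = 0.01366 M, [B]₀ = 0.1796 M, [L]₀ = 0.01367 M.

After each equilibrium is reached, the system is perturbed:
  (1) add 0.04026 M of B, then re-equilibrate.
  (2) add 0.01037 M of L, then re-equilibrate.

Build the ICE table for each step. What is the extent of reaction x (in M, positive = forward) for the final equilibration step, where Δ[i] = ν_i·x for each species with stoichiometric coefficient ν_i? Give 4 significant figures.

x = -0.01034 M

Q₀ = 0.4244 vs Keq = 3.0540e-05 ⇒ Q>K, reverse
Step 1:
                  M         B         L
  I         0.01366    0.1796   0.01367
  C          0.0273  -0.04095  -0.01365
  E         0.04096    0.1386 1.9226e-05
  solve Keq expr → x = -0.01365; check Q = 3.0540e-05
Then add 0.04026 M of B.
Step 2:
                  M         B         L
  I         0.04096    0.1789 1.9226e-05
  C       2.0528e-05 -3.0792e-05 -1.0264e-05
  E         0.04098    0.1789 8.9618e-06
  solve Keq expr → x = -1.0264e-05; check Q = 3.0540e-05
Then add 0.01037 M of L.
Step 3:
                  M         B         L
  I         0.04098    0.1789   0.01038
  C         0.02069  -0.03103  -0.01034
  E         0.06167    0.1478 3.5937e-05
  solve Keq expr → x = -0.01034; check Q = 3.0540e-05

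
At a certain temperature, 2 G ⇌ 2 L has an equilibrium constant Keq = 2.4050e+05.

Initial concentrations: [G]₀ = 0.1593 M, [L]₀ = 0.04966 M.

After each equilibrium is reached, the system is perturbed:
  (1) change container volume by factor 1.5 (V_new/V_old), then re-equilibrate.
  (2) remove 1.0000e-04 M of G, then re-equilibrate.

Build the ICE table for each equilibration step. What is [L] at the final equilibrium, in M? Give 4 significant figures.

[L]_eq = 0.1389 M

Q₀ = 0.09718 vs Keq = 2.4050e+05 ⇒ Q<K, forward
Step 1:
                  G         L
  I          0.1593   0.04966
  C         -0.1589    0.1589
  E       4.2523e-04    0.2085
  solve Keq expr → x = 0.07944; check Q = 2.4050e+05
Then change container volume by factor 1.5 (V_new/V_old).
Step 2:
                  G         L
  I       2.8348e-04     0.139
  C               0         0
  E       2.8348e-04     0.139
  solve Keq expr → x = 0; check Q = 2.4050e+05
Then remove 1.0000e-04 M of G.
Step 3:
                  G         L
  I       1.8348e-04     0.139
  C       9.9797e-05 -9.9797e-05
  E       2.8328e-04    0.1389
  solve Keq expr → x = -4.9898e-05; check Q = 2.4050e+05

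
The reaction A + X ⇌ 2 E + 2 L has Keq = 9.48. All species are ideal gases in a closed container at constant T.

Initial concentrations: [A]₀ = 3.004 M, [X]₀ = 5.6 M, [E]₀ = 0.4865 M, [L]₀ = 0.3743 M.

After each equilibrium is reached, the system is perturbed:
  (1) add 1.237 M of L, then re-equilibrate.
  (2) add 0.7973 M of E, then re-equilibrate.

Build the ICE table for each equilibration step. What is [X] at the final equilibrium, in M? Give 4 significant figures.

[X]_eq = 4.752 M

Q₀ = 0.001971 vs Keq = 9.48 ⇒ Q<K, forward
Step 1:
                   A          X          E          L
  I            3.004        5.6     0.4865     0.3743
  C           -1.245     -1.245      2.489      2.489
  E            1.759      4.355      2.976      2.864
  solve Keq expr → x = 1.245; check Q = 9.48
Then add 1.237 M of L.
Step 2:
                   A          X          E          L
  I            1.759      4.355      2.976      4.101
  C           0.2212     0.2212    -0.4423    -0.4423
  E             1.98      4.576      2.534      3.658
  solve Keq expr → x = -0.2212; check Q = 9.48
Then add 0.7973 M of E.
Step 3:
                   A          X          E          L
  I             1.98      4.576      3.331      3.658
  C           0.1756     0.1756    -0.3511    -0.3511
  E            2.156      4.752       2.98      3.307
  solve Keq expr → x = -0.1756; check Q = 9.48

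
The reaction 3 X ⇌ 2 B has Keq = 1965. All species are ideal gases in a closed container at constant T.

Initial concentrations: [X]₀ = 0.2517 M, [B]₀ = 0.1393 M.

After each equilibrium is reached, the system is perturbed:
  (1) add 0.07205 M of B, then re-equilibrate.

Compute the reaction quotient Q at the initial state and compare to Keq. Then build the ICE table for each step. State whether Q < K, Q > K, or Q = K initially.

Q₀ = 1.217; Q < K (proceeds forward)

Q₀ = 1.217 vs Keq = 1965 ⇒ Q<K, forward
Step 1:
                  X         B
  init       0.2517    0.1393
  Δ         -0.2172    0.1448
  eq         0.0345    0.2841
  solve Keq expr → x = 0.0724; check Q = 1965
Then add 0.07205 M of B.
Step 2:
                  X         B
  init       0.0345    0.3561
  Δ        0.005343 -0.003562
  eq        0.03985    0.3526
  solve Keq expr → x = -0.001781; check Q = 1965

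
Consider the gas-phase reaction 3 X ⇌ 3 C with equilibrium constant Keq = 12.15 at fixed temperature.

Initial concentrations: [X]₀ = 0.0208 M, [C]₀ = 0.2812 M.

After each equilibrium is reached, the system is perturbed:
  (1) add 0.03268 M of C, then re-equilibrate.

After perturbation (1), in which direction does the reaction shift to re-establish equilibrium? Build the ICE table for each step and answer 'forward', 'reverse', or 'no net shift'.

Q₀ = 2471 vs Keq = 12.15 ⇒ Q>K, reverse
Step 1:
                  X         C
  init       0.0208    0.2812
  Δ         0.07074  -0.07074
  eq        0.09154    0.2105
  solve Keq expr → x = -0.02358; check Q = 12.15
Then add 0.03268 M of C.
Step 2:
                  X         C
  init      0.09154    0.2431
  Δ        0.009906 -0.009906
  eq         0.1015    0.2332
  solve Keq expr → x = -0.003302; check Q = 12.15

Direction: reverse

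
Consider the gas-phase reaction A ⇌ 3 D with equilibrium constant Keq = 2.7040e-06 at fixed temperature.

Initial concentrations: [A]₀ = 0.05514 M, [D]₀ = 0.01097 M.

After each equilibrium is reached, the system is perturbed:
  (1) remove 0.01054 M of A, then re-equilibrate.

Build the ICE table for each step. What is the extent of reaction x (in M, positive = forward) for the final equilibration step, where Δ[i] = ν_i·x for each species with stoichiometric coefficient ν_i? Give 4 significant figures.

x = -1.1634e-04 M

Q₀ = 2.3942e-05 vs Keq = 2.7040e-06 ⇒ Q>K, reverse
Step 1:
                   A          D
  init       0.05514    0.01097
  Δ         0.001869  -0.005608
  eq         0.05701   0.005362
  solve Keq expr → x = -0.001869; check Q = 2.7040e-06
Then remove 0.01054 M of A.
Step 2:
                   A          D
  init       0.04647   0.005362
  Δ       1.1634e-04 -3.4902e-04
  eq         0.04659   0.005013
  solve Keq expr → x = -1.1634e-04; check Q = 2.7040e-06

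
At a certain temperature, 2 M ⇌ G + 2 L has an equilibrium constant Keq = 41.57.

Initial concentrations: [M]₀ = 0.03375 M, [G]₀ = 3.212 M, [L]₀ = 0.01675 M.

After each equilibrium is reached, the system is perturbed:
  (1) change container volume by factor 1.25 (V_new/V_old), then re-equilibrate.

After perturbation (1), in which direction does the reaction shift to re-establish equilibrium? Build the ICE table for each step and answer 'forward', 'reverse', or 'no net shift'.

Q₀ = 0.7911 vs Keq = 41.57 ⇒ Q<K, forward
Step 1:
                    M           G           L
  Initial     0.03375       3.212     0.01675
  Change     -0.02275     0.01138     0.02275
  Equil         0.011       3.223      0.0395
  solve Keq expr → x = 0.01138; check Q = 41.57
Then change container volume by factor 1.25 (V_new/V_old).
Step 2:
                    M           G           L
  Initial      0.0088       2.579      0.0316
  Change  -7.4328e-04  3.7164e-04  7.4328e-04
  Equil      0.008056       2.579     0.03234
  solve Keq expr → x = 3.7164e-04; check Q = 41.57

Direction: forward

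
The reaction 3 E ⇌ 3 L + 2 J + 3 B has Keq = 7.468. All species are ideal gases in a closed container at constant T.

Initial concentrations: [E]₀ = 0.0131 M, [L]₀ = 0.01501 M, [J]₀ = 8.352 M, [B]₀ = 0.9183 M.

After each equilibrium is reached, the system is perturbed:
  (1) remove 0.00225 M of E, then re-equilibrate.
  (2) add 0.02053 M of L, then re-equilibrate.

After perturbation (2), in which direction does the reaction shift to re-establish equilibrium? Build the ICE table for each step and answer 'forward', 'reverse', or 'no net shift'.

Direction: reverse

Q₀ = 81.26 vs Keq = 7.468 ⇒ Q>K, reverse
Step 1:
                  E         L         J         B
  Initial    0.0131   0.01501     8.352    0.9183
  Change    0.00539  -0.00539 -0.003593  -0.00539
  Equil     0.01849   0.00962     8.348    0.9129
  solve Keq expr → x = -0.001797; check Q = 7.468
Then remove 0.00225 M of E.
Step 2:
                  E         L         J         B
  Initial   0.01624   0.00962     8.348    0.9129
  Change  7.6489e-04 -7.6489e-04 -5.0993e-04 -7.6489e-04
  Equil       0.017  0.008855     8.348    0.9121
  solve Keq expr → x = -2.5496e-04; check Q = 7.468
Then add 0.02053 M of L.
Step 3:
                  E         L         J         B
  Initial     0.017   0.02939     8.348    0.9121
  Change    0.01334  -0.01334 -0.008892  -0.01334
  Equil     0.03034   0.01605     8.339    0.8988
  solve Keq expr → x = -0.004446; check Q = 7.468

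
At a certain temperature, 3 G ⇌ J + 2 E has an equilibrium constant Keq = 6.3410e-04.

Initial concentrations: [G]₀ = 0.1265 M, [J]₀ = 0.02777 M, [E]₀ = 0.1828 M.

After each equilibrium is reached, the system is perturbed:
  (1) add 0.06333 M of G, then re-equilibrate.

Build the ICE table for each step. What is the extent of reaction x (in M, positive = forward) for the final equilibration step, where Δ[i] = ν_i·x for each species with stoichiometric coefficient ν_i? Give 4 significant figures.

Q₀ = 0.4584 vs Keq = 6.3410e-04 ⇒ Q>K, reverse
Step 1:
                    G           J           E
  I            0.1265     0.02777      0.1828
  C           0.08225    -0.02742    -0.05484
  E            0.2088  3.5227e-04       0.128
  solve Keq expr → x = -0.02742; check Q = 6.3410e-04
Then add 0.06333 M of G.
Step 2:
                    G           J           E
  I            0.2721  3.5227e-04       0.128
  C         -0.001223  4.0753e-04  8.1506e-04
  E            0.2709  7.5980e-04      0.1288
  solve Keq expr → x = 4.0753e-04; check Q = 6.3410e-04

x = 4.0753e-04 M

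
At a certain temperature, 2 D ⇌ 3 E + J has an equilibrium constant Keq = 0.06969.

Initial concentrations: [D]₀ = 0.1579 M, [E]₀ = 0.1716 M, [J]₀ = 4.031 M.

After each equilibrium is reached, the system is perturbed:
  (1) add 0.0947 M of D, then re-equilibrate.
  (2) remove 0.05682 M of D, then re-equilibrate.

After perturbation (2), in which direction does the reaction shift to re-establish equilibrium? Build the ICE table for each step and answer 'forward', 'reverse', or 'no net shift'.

Direction: reverse

Q₀ = 0.817 vs Keq = 0.06969 ⇒ Q>K, reverse
Step 1:
                   D          E          J
  Initial     0.1579     0.1716      4.031
  Change     0.05316   -0.07974   -0.02658
  Equil       0.2111    0.09186      4.004
  solve Keq expr → x = -0.02658; check Q = 0.06969
Then add 0.0947 M of D.
Step 2:
                   D          E          J
  Initial     0.3058    0.09186      4.004
  Change     -0.0146    0.02191   0.007302
  Equil       0.2912     0.1138      4.012
  solve Keq expr → x = 0.007302; check Q = 0.06969
Then remove 0.05682 M of D.
Step 3:
                   D          E          J
  Initial     0.2343     0.1138      4.012
  Change      0.0086    -0.0129    -0.0043
  Equil       0.2429     0.1009      4.007
  solve Keq expr → x = -0.0043; check Q = 0.06969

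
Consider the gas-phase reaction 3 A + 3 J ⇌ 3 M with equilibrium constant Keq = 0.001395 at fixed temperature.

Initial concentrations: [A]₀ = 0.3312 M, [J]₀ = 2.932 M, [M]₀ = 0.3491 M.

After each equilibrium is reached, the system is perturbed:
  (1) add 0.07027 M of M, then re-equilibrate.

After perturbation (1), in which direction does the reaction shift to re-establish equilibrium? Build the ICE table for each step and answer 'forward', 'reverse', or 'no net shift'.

Direction: reverse

Q₀ = 0.04646 vs Keq = 0.001395 ⇒ Q>K, reverse
Step 1:
                  A         J         M
  Initial    0.3312     2.932    0.3491
  Change     0.1738    0.1738   -0.1738
  Equil       0.505     3.106    0.1753
  solve Keq expr → x = -0.05795; check Q = 0.001395
Then add 0.07027 M of M.
Step 2:
                  A         J         M
  Initial     0.505     3.106    0.2455
  Change    0.04987   0.04987  -0.04987
  Equil      0.5549     3.156    0.1957
  solve Keq expr → x = -0.01662; check Q = 0.001395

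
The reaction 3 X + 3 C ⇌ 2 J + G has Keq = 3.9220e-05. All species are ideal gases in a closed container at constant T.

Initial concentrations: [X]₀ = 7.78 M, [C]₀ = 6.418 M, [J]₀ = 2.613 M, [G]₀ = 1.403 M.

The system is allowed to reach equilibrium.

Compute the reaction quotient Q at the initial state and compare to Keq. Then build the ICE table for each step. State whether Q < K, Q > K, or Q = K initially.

Q₀ = 7.6948e-05; Q > K (proceeds reverse)

Q₀ = 7.6948e-05 vs Keq = 3.9220e-05 ⇒ Q>K, reverse
Step 1:
                  X         C         J         G
  init         7.78     6.418     2.613     1.403
  Δ          0.4165    0.4165   -0.2777   -0.1388
  eq          8.196     6.834     2.335     1.264
  solve Keq expr → x = -0.1388; check Q = 3.9220e-05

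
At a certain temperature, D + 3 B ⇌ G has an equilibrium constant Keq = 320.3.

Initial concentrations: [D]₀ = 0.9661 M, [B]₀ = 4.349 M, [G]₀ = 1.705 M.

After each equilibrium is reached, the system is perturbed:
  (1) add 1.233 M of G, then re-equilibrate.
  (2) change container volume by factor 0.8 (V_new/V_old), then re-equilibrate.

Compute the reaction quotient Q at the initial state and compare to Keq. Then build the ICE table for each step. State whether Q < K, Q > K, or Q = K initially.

Q₀ = 0.02146; Q < K (proceeds forward)

Q₀ = 0.02146 vs Keq = 320.3 ⇒ Q<K, forward
Step 1:
                  D         B         G
  Initial    0.9661     4.349     1.705
  Change    -0.9634     -2.89    0.9634
  Equil    0.002684     1.459     2.668
  solve Keq expr → x = 0.9634; check Q = 320.3
Then add 1.233 M of G.
Step 2:
                  D         B         G
  Initial  0.002684     1.459     3.901
  Change    0.00121  0.003629  -0.00121
  Equil    0.003894     1.462       3.9
  solve Keq expr → x = -0.00121; check Q = 320.3
Then change container volume by factor 0.8 (V_new/V_old).
Step 3:
                  D         B         G
  Initial  0.004867     1.828     4.875
  Change  -0.002345 -0.007035  0.002345
  Equil    0.002522     1.821     4.878
  solve Keq expr → x = 0.002345; check Q = 320.3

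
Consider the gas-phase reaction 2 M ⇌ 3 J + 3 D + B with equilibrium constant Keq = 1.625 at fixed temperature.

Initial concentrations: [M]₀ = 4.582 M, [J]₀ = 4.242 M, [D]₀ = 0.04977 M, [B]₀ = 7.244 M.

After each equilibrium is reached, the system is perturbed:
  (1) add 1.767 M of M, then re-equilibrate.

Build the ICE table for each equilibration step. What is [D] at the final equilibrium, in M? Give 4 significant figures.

Q₀ = 0.003247 vs Keq = 1.625 ⇒ Q<K, forward
Step 1:
                    M           J           D           B
  init          4.582       4.242     0.04977       7.244
  Δ           -0.2041      0.3061      0.3061       0.102
  eq            4.378       4.548      0.3559       7.346
  solve Keq expr → x = 0.102; check Q = 1.625
Then add 1.767 M of M.
Step 2:
                    M           J           D           B
  init          6.145       4.548      0.3559       7.346
  Δ          -0.05302     0.07954     0.07954     0.02651
  eq            6.092       4.628      0.4354       7.373
  solve Keq expr → x = 0.02651; check Q = 1.625

[D]_eq = 0.4354 M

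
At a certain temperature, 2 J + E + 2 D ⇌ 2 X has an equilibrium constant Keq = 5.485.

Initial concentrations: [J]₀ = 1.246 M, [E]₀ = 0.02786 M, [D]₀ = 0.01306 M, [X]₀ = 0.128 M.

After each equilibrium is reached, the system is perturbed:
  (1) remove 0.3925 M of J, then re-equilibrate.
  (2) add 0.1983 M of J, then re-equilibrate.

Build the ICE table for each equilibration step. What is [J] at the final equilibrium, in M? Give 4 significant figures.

Q₀ = 2221 vs Keq = 5.485 ⇒ Q>K, reverse
Step 1:
                    J           E           D           X
  I             1.246     0.02786     0.01306       0.128
  C           0.06701      0.0335     0.06701    -0.06701
  E             1.313     0.06136     0.08007     0.06099
  solve Keq expr → x = -0.0335; check Q = 5.485
Then remove 0.3925 M of J.
Step 2:
                    J           E           D           X
  I            0.9205     0.06136     0.08007     0.06099
  C           0.01024    0.005118     0.01024    -0.01024
  E            0.9307     0.06648      0.0903     0.05076
  solve Keq expr → x = -0.005118; check Q = 5.485
Then add 0.1983 M of J.
Step 3:
                    J           E           D           X
  I             1.129     0.06648      0.0903     0.05076
  C         -0.005541   -0.002771   -0.005541    0.005541
  E             1.124     0.06371     0.08476      0.0563
  solve Keq expr → x = 0.002771; check Q = 5.485

[J]_eq = 1.124 M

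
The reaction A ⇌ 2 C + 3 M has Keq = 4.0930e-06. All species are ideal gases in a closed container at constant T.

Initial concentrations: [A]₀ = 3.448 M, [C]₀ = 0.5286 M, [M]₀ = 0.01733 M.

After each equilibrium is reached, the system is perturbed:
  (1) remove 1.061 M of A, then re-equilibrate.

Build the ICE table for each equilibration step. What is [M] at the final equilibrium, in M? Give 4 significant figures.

Q₀ = 4.2178e-07 vs Keq = 4.0930e-06 ⇒ Q<K, forward
Step 1:
                   A          C          M
  init         3.448     0.5286    0.01733
  Δ        -0.006344    0.01269    0.01903
  eq           3.442     0.5413    0.03636
  solve Keq expr → x = 0.006344; check Q = 4.0930e-06
Then remove 1.061 M of A.
Step 2:
                   A          C          M
  init         2.381     0.5413    0.03636
  Δ         0.001363  -0.002726  -0.004089
  eq           2.382     0.5386    0.03227
  solve Keq expr → x = -0.001363; check Q = 4.0930e-06

[M]_eq = 0.03227 M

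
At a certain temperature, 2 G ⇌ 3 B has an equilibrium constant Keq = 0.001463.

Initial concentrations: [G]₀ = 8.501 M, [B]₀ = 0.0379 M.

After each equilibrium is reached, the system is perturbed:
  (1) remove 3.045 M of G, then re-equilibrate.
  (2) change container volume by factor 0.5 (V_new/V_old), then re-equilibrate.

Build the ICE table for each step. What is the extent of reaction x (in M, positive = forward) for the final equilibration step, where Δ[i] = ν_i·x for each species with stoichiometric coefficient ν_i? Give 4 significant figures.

x = -0.04612 M

Q₀ = 7.5332e-07 vs Keq = 0.001463 ⇒ Q<K, forward
Step 1:
                    G           B
  init          8.501      0.0379
  Δ           -0.2829      0.4244
  eq            8.218      0.4623
  solve Keq expr → x = 0.1415; check Q = 0.001463
Then remove 3.045 M of G.
Step 2:
                    G           B
  init          5.173      0.4623
  Δ           0.07952     -0.1193
  eq            5.253       0.343
  solve Keq expr → x = -0.03976; check Q = 0.001463
Then change container volume by factor 0.5 (V_new/V_old).
Step 3:
                    G           B
  init          10.51      0.6861
  Δ           0.09223     -0.1384
  eq             10.6      0.5477
  solve Keq expr → x = -0.04612; check Q = 0.001463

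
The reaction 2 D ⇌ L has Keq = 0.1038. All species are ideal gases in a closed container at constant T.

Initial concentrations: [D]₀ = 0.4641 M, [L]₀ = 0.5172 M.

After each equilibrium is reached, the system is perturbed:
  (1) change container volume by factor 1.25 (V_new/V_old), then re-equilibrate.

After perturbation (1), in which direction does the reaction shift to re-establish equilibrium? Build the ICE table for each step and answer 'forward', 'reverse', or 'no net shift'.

Q₀ = 2.401 vs Keq = 0.1038 ⇒ Q>K, reverse
Step 1:
                   D          L
  Initial     0.4641     0.5172
  Change      0.7356    -0.3678
  Equil          1.2     0.1494
  solve Keq expr → x = -0.3678; check Q = 0.1038
Then change container volume by factor 1.25 (V_new/V_old).
Step 2:
                   D          L
  Initial     0.9598     0.1195
  Change     0.03401   -0.01701
  Equil       0.9938     0.1025
  solve Keq expr → x = -0.01701; check Q = 0.1038

Direction: reverse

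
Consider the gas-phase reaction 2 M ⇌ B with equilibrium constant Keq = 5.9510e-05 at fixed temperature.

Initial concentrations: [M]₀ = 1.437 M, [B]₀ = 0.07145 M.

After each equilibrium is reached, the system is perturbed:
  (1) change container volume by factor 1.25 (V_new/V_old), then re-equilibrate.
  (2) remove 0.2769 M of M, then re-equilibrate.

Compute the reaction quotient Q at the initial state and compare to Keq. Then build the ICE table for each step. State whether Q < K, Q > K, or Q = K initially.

Q₀ = 0.0346 vs Keq = 5.9510e-05 ⇒ Q>K, reverse
Step 1:
                    M           B
  I             1.437     0.07145
  C            0.1426     -0.0713
  E              1.58  1.4849e-04
  solve Keq expr → x = -0.0713; check Q = 5.9510e-05
Then change container volume by factor 1.25 (V_new/V_old).
Step 2:
                    M           B
  I             1.264  1.1879e-04
  C        4.7501e-05 -2.3751e-05
  E             1.264  9.5038e-05
  solve Keq expr → x = -2.3751e-05; check Q = 5.9510e-05
Then remove 0.2769 M of M.
Step 3:
                    M           B
  I            0.9868  9.5038e-05
  C        7.4153e-05 -3.7077e-05
  E            0.9869  5.7962e-05
  solve Keq expr → x = -3.7077e-05; check Q = 5.9510e-05

Q₀ = 0.0346; Q > K (proceeds reverse)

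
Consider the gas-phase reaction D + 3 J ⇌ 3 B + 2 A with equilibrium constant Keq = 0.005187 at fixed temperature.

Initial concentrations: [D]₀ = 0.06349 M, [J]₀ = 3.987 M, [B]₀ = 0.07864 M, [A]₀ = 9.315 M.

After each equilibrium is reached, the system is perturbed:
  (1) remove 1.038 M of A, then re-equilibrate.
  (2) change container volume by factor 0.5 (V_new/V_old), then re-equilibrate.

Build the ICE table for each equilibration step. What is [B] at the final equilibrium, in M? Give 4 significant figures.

[B]_eq = 0.1117 M

Q₀ = 0.01049 vs Keq = 0.005187 ⇒ Q>K, reverse
Step 1:
                    D           J           B           A
  init        0.06349       3.987     0.07864       9.315
  Δ          0.004873     0.01462    -0.01462   -0.009745
  eq          0.06836       4.002     0.06402       9.305
  solve Keq expr → x = -0.004873; check Q = 0.005187
Then remove 1.038 M of A.
Step 2:
                    D           J           B           A
  init        0.06836       4.002     0.06402       8.267
  Δ         -0.001544   -0.004631    0.004631    0.003087
  eq          0.06682       3.997     0.06865        8.27
  solve Keq expr → x = 0.001544; check Q = 0.005187
Then change container volume by factor 0.5 (V_new/V_old).
Step 3:
                    D           J           B           A
  init         0.1336       7.994      0.1373       16.54
  Δ           0.00854     0.02562    -0.02562    -0.01708
  eq           0.1422        8.02      0.1117       16.52
  solve Keq expr → x = -0.00854; check Q = 0.005187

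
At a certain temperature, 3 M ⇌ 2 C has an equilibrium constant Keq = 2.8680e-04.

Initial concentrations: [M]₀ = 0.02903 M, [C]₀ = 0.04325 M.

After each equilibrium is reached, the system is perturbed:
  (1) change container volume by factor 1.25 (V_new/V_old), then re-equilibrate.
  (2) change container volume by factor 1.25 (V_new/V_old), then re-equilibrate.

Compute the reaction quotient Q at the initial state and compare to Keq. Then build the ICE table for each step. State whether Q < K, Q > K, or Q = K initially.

Q₀ = 76.46 vs Keq = 2.8680e-04 ⇒ Q>K, reverse
Step 1:
                    M           C
  init        0.02903     0.04325
  Δ           0.06415    -0.04277
  eq          0.09318  4.8172e-04
  solve Keq expr → x = -0.02138; check Q = 2.8680e-04
Then change container volume by factor 1.25 (V_new/V_old).
Step 2:
                    M           C
  init        0.07455  3.8537e-04
  Δ        6.0399e-05 -4.0266e-05
  eq          0.07461  3.4511e-04
  solve Keq expr → x = -2.0133e-05; check Q = 2.8680e-04
Then change container volume by factor 1.25 (V_new/V_old).
Step 3:
                    M           C
  init        0.05969  2.7609e-04
  Δ        4.3317e-05 -2.8878e-05
  eq          0.05973  2.4721e-04
  solve Keq expr → x = -1.4439e-05; check Q = 2.8680e-04

Q₀ = 76.46; Q > K (proceeds reverse)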